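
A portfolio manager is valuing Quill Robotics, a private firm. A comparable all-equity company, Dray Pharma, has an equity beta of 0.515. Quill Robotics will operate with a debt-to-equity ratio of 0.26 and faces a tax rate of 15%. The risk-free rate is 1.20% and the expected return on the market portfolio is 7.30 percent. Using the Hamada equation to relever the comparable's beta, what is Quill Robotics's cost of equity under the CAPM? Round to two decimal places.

β_L = β_U × [1 + (1 − t)(D/E)] = 0.515 × [1 + (1 − 0.15) × 0.26]
    = 0.515 × [1 + 0.85 × 0.26] = 0.515 × 1.2210 = 0.6288
MRP = 7.30% − 1.20% = 6.10%
E(R) = R_f + β_L × MRP = 1.20% + 0.6288 × 6.10% = 5.04%

5.04%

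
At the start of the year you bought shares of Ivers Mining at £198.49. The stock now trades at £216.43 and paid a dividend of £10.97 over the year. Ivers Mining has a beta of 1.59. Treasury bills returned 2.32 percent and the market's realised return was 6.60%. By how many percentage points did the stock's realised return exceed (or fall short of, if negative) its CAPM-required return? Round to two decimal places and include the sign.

Realised HPR = (P1 + D1 − P0) / P0 = (216.43 + 10.97 − 198.49) / 198.49 = 28.91 / 198.49 = 14.5650%
MRP = 6.60% − 2.32% = 4.28%
CAPM required = R_f + β·MRP = 2.32% + 1.59 × 4.28% = 9.1252%
α = realised − required = 14.5650% − 9.1252% = +5.44%

+5.44%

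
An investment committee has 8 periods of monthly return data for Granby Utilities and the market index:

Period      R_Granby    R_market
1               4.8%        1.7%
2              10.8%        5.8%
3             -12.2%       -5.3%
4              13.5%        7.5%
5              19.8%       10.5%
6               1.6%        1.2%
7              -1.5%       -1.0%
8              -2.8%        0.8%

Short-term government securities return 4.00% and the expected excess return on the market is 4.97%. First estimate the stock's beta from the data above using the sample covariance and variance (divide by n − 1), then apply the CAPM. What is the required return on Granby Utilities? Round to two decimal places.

Mean R_i = (4.8 + 10.8 − 12.2 + 13.5 + 19.8 + 1.6 − 1.5 − 2.8) / 8 = 4.2500%
Mean R_m = (1.7 + 5.8 − 5.3 + 7.5 + 10.5 + 1.2 − 1.0 + 0.8) / 8 = 2.6500%
Σ(R_i − R̄_i)(R_m − R̄_m) = 355.6900  ⇒  Cov = 355.6900 / 7 = 50.8129
Σ(R_m − R̄_m)² = 178.0200  ⇒  Var(R_m) = 178.0200 / 7 = 25.4314
β = Cov / Var(R_m) = 50.8129 / 25.4314 = 1.9980
E(R) = R_f + β × MRP = 4.00% + 1.9980 × 4.97% = 13.93%

13.93%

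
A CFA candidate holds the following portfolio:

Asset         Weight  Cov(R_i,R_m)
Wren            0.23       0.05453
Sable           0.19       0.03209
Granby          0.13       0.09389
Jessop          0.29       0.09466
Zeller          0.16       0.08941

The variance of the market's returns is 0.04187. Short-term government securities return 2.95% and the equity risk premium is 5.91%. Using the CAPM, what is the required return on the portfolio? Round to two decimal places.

β_Wren = 0.05453 / 0.04187 = 1.3024
β_Sable = 0.03209 / 0.04187 = 0.7664
β_Granby = 0.09389 / 0.04187 = 2.2424
β_Jessop = 0.09466 / 0.04187 = 2.2608
β_Zeller = 0.08941 / 0.04187 = 2.1354
β_P = Σ w_i β_i = 0.23×1.3024 + 0.19×0.7664 + 0.13×2.2424 + 0.29×2.2608 + 0.16×2.1354 = 1.7340
E(R_P) = R_f + β_P × MRP = 2.95% + 1.7340 × 5.91% = 13.20%

13.20%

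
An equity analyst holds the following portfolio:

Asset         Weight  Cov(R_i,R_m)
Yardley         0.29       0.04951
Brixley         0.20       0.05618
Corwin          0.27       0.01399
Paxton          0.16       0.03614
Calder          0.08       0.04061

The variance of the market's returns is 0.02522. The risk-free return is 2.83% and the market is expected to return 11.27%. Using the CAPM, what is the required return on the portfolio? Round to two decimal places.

β_Yardley = 0.04951 / 0.02522 = 1.9631
β_Brixley = 0.05618 / 0.02522 = 2.2276
β_Corwin = 0.01399 / 0.02522 = 0.5547
β_Paxton = 0.03614 / 0.02522 = 1.4330
β_Calder = 0.04061 / 0.02522 = 1.6102
β_P = Σ w_i β_i = 0.29×1.9631 + 0.20×2.2276 + 0.27×0.5547 + 0.16×1.4330 + 0.08×1.6102 = 1.5227
MRP = 11.27% − 2.83% = 8.44%
E(R_P) = R_f + β_P × MRP = 2.83% + 1.5227 × 8.44% = 15.68%

15.68%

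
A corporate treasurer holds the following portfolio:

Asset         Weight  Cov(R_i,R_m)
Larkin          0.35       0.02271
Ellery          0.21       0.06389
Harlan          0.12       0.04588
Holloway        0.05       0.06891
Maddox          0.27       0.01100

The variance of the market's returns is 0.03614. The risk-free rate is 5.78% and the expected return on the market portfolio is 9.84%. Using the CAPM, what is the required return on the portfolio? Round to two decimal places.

β_Larkin = 0.02271 / 0.03614 = 0.6284
β_Ellery = 0.06389 / 0.03614 = 1.7678
β_Harlan = 0.04588 / 0.03614 = 1.2695
β_Holloway = 0.06891 / 0.03614 = 1.9068
β_Maddox = 0.01100 / 0.03614 = 0.3044
β_P = Σ w_i β_i = 0.35×0.6284 + 0.21×1.7678 + 0.12×1.2695 + 0.05×1.9068 + 0.27×0.3044 = 0.9210
MRP = 9.84% − 5.78% = 4.06%
E(R_P) = R_f + β_P × MRP = 5.78% + 0.9210 × 4.06% = 9.52%

9.52%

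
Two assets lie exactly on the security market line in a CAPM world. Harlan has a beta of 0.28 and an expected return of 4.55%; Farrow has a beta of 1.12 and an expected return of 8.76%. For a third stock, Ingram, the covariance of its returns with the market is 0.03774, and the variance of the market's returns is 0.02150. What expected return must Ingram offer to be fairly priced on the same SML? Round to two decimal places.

11.94%

MRP = (8.76% − 4.55%) / (1.12 − 0.28) = 5.0119%
R_f = 4.55% − 0.28 × 5.0119% = 3.1467%
β_Ingram = Cov / Var(R_m) = 0.03774 / 0.02150 = 1.7553
E(R_Ingram) = R_f + β × MRP = 3.1467% + 1.7553 × 5.0119% = 11.94%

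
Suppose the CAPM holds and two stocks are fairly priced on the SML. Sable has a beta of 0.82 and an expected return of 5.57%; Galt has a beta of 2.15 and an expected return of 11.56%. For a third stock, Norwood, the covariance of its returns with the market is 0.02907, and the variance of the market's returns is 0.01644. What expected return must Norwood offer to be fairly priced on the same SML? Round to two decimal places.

MRP = (11.56% − 5.57%) / (2.15 − 0.82) = 4.5038%
R_f = 5.57% − 0.82 × 4.5038% = 1.8769%
β_Norwood = Cov / Var(R_m) = 0.02907 / 0.01644 = 1.7682
E(R_Norwood) = R_f + β × MRP = 1.8769% + 1.7682 × 4.5038% = 9.84%

9.84%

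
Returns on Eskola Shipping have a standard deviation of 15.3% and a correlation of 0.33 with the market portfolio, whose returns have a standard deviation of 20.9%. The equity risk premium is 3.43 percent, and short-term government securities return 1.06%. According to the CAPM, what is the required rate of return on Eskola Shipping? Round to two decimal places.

1.89%

β = ρ × σ_i / σ_m = 0.33 × 15.3% / 20.9% = 0.2416
E(R) = 1.06% + 0.2416 × 3.43% = 1.89%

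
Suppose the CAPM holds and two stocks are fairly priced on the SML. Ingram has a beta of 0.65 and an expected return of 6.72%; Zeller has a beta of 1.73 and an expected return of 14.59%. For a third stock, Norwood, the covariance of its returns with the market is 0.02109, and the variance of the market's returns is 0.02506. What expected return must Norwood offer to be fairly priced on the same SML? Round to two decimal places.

8.12%

MRP = (14.59% − 6.72%) / (1.73 − 0.65) = 7.2870%
R_f = 6.72% − 0.65 × 7.2870% = 1.9835%
β_Norwood = Cov / Var(R_m) = 0.02109 / 0.02506 = 0.8416
E(R_Norwood) = R_f + β × MRP = 1.9835% + 0.8416 × 7.2870% = 8.12%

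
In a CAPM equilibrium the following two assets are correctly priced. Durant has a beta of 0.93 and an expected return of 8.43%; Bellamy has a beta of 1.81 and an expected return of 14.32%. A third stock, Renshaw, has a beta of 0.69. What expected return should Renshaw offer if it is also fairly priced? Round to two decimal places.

6.82%

MRP (SML slope) = (14.32% − 8.43%) / (1.81 − 0.93) = 5.89% / 0.88 = 6.6932%
R_f (intercept) = 8.43% − 0.93 × 6.6932% = 2.2053%
E(R_Renshaw) = R_f + β × MRP = 2.2053% + 0.69 × 6.6932% = 6.82%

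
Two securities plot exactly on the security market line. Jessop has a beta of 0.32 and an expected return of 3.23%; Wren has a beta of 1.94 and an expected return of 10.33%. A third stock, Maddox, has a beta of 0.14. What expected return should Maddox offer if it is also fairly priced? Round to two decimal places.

2.44%

MRP (SML slope) = (10.33% − 3.23%) / (1.94 − 0.32) = 7.10% / 1.62 = 4.3827%
R_f (intercept) = 3.23% − 0.32 × 4.3827% = 1.8275%
E(R_Maddox) = R_f + β × MRP = 1.8275% + 0.14 × 4.3827% = 2.44%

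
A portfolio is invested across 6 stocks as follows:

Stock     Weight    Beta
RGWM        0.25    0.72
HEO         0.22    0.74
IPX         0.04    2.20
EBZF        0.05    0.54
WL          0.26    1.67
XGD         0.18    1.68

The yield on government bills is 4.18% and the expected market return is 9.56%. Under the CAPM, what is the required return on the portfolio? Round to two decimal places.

β_P = Σ w_i β_i = 0.25×0.72 + 0.22×0.74 + 0.04×2.20 + 0.05×0.54 + 0.26×1.67 + 0.18×1.68 = 1.1944
MRP = 9.56% − 4.18% = 5.38%
E(R_P) = R_f + β_P × MRP = 4.18% + 1.1944 × 5.38% = 10.61%

10.61%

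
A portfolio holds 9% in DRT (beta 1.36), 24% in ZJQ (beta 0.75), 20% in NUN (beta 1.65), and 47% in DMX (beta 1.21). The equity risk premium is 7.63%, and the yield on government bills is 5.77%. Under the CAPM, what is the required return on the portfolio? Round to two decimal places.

β_P = Σ w_i β_i = 0.09×1.36 + 0.24×0.75 + 0.20×1.65 + 0.47×1.21 = 1.2011
E(R_P) = R_f + β_P × MRP = 5.77% + 1.2011 × 7.63% = 14.93%

14.93%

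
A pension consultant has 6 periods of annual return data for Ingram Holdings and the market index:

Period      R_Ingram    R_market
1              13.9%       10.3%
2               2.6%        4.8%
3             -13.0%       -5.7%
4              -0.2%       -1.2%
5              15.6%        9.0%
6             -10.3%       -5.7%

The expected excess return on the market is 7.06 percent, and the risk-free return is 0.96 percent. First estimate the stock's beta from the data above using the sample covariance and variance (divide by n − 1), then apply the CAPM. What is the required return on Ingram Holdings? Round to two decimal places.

12.41%

Mean R_i = (13.9 + 2.6 − 13.0 − 0.2 + 15.6 − 10.3) / 6 = 1.4333%
Mean R_m = (10.3 + 4.8 − 5.7 − 1.2 + 9.0 − 5.7) / 6 = 1.9167%
Σ(R_i − R̄_i)(R_m − R̄_m) = 412.6167  ⇒  Cov = 412.6167 / 5 = 82.5233
Σ(R_m − R̄_m)² = 254.5083  ⇒  Var(R_m) = 254.5083 / 5 = 50.9017
β = Cov / Var(R_m) = 82.5233 / 50.9017 = 1.6212
E(R) = R_f + β × MRP = 0.96% + 1.6212 × 7.06% = 12.41%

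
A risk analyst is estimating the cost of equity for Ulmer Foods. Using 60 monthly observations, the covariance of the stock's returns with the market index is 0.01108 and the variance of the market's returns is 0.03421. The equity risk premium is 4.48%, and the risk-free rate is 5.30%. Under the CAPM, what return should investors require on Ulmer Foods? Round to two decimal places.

6.75%

β = Cov(R_i, R_m) / Var(R_m) = 0.01108 / 0.03421 = 0.3239
E(R) = R_f + β × MRP = 5.30% + 0.3239 × 4.48% = 6.75%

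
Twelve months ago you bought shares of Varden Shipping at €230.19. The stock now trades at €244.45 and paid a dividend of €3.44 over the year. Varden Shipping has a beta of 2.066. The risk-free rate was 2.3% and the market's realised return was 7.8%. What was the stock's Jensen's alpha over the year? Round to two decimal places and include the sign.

-5.97%

Realised HPR = (P1 + D1 − P0) / P0 = (244.45 + 3.44 − 230.19) / 230.19 = 17.70 / 230.19 = 7.6893%
MRP = 7.8% − 2.3% = 5.50%
CAPM required = R_f + β·MRP = 2.3% + 2.066 × 5.5% = 13.6630%
α = realised − required = 7.6893% − 13.6630% = -5.97%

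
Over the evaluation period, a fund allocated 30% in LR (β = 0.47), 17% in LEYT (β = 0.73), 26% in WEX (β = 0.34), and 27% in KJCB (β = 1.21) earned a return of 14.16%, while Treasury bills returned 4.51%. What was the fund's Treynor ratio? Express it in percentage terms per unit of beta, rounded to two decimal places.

14.19%

β_P = 0.30×0.47 + 0.17×0.73 + 0.26×0.34 + 0.27×1.21 = 0.6802
Treynor = (R_P − R_f) / β_P = (14.16% − 4.51%) / 0.6802 = 9.65% / 0.6802 = 14.19%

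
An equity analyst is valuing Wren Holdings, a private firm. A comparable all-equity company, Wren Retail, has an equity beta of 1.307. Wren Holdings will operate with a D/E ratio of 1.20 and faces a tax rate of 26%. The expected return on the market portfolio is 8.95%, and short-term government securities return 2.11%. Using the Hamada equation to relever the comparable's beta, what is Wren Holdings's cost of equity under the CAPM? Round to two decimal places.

β_L = β_U × [1 + (1 − t)(D/E)] = 1.307 × [1 + (1 − 0.26) × 1.20]
    = 1.307 × [1 + 0.74 × 1.20] = 1.307 × 1.8880 = 2.4676
MRP = 8.95% − 2.11% = 6.84%
E(R) = R_f + β_L × MRP = 2.11% + 2.4676 × 6.84% = 18.99%

18.99%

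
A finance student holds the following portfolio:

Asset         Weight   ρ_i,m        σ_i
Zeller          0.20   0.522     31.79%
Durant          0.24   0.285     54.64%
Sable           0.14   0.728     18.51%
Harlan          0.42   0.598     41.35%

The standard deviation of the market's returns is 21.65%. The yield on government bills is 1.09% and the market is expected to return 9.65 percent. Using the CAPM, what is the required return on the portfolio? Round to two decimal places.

β_Zeller = 0.522 × 31.79% / 21.65% = 0.7665
β_Durant = 0.285 × 54.64% / 21.65% = 0.7193
β_Sable = 0.728 × 18.51% / 21.65% = 0.6224
β_Harlan = 0.598 × 41.35% / 21.65% = 1.1421
β_P = Σ w_i β_i = 0.20×0.7665 + 0.24×0.7193 + 0.14×0.6224 + 0.42×1.1421 = 0.8928
MRP = 9.65% − 1.09% = 8.56%
E(R_P) = R_f + β_P × MRP = 1.09% + 0.8928 × 8.56% = 8.73%

8.73%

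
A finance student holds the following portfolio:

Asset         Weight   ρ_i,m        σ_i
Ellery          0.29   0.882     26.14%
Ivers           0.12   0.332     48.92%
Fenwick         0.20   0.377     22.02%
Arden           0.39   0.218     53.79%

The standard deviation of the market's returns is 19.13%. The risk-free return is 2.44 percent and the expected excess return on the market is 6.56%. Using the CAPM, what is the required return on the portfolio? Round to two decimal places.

β_Ellery = 0.882 × 26.14% / 19.13% = 1.2052
β_Ivers = 0.332 × 48.92% / 19.13% = 0.8490
β_Fenwick = 0.377 × 22.02% / 19.13% = 0.4340
β_Arden = 0.218 × 53.79% / 19.13% = 0.6130
β_P = Σ w_i β_i = 0.29×1.2052 + 0.12×0.8490 + 0.20×0.4340 + 0.39×0.6130 = 0.7773
E(R_P) = R_f + β_P × MRP = 2.44% + 0.7773 × 6.56% = 7.54%

7.54%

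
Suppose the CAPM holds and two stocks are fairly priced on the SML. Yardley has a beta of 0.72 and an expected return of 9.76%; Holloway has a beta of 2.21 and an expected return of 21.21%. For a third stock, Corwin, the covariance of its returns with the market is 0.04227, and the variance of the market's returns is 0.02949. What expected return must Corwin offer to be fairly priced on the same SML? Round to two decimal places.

15.24%

MRP = (21.21% − 9.76%) / (2.21 − 0.72) = 7.6846%
R_f = 9.76% − 0.72 × 7.6846% = 4.2271%
β_Corwin = Cov / Var(R_m) = 0.04227 / 0.02949 = 1.4334
E(R_Corwin) = R_f + β × MRP = 4.2271% + 1.4334 × 7.6846% = 15.24%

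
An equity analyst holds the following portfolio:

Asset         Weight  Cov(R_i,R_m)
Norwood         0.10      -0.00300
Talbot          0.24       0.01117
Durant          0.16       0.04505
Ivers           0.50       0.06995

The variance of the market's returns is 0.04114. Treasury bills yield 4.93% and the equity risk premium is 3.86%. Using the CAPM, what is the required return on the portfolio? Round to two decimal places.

9.11%

β_Norwood = -0.00300 / 0.04114 = -0.0729
β_Talbot = 0.01117 / 0.04114 = 0.2715
β_Durant = 0.04505 / 0.04114 = 1.0950
β_Ivers = 0.06995 / 0.04114 = 1.7003
β_P = Σ w_i β_i = 0.10×-0.0729 + 0.24×0.2715 + 0.16×1.0950 + 0.50×1.7003 = 1.0832
E(R_P) = R_f + β_P × MRP = 4.93% + 1.0832 × 3.86% = 9.11%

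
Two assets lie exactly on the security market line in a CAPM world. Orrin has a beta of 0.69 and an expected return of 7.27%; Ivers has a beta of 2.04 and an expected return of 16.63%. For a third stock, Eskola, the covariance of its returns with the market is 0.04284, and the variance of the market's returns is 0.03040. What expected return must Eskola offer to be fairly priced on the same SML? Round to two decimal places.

12.26%

MRP = (16.63% − 7.27%) / (2.04 − 0.69) = 6.9333%
R_f = 7.27% − 0.69 × 6.9333% = 2.4860%
β_Eskola = Cov / Var(R_m) = 0.04284 / 0.03040 = 1.4092
E(R_Eskola) = R_f + β × MRP = 2.4860% + 1.4092 × 6.9333% = 12.26%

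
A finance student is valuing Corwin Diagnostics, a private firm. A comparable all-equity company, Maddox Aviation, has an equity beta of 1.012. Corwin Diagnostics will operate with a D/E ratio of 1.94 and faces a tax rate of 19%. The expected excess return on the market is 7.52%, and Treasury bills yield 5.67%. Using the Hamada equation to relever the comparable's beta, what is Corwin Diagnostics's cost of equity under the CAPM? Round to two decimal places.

β_L = β_U × [1 + (1 − t)(D/E)] = 1.012 × [1 + (1 − 0.19) × 1.94]
    = 1.012 × [1 + 0.81 × 1.94] = 1.012 × 2.5714 = 2.6023
E(R) = R_f + β_L × MRP = 5.67% + 2.6023 × 7.52% = 25.24%

25.24%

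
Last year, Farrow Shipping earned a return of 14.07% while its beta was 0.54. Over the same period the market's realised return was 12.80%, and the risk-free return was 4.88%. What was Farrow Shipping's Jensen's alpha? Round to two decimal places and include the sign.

Market excess return = 12.80% − 4.88% = 7.92%
CAPM benchmark = R_f + β(R_m − R_f) = 4.88% + 0.54 × 7.92% = 9.1568%
α = actual − benchmark = 14.07% − 9.1568% = +4.91%

+4.91%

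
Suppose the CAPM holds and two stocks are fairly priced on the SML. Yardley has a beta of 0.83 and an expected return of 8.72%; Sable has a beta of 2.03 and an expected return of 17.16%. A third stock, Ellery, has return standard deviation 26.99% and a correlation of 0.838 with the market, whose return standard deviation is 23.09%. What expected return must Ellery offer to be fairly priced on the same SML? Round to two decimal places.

9.77%

MRP = (17.16% − 8.72%) / (2.03 − 0.83) = 7.0333%
R_f = 8.72% − 0.83 × 7.0333% = 2.8824%
β_Ellery = ρ·σ_i/σ_m = 0.838 × 26.99 / 23.09 = 0.9795
E(R_Ellery) = R_f + β × MRP = 2.8824% + 0.9795 × 7.0333% = 9.77%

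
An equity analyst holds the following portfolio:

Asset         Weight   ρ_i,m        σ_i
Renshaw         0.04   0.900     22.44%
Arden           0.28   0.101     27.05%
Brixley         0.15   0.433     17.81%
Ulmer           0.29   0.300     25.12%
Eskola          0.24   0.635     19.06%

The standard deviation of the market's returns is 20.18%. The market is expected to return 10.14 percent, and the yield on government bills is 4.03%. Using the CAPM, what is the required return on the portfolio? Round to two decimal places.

β_Renshaw = 0.900 × 22.44% / 20.18% = 1.0008
β_Arden = 0.101 × 27.05% / 20.18% = 0.1354
β_Brixley = 0.433 × 17.81% / 20.18% = 0.3821
β_Ulmer = 0.300 × 25.12% / 20.18% = 0.3734
β_Eskola = 0.635 × 19.06% / 20.18% = 0.5998
β_P = Σ w_i β_i = 0.04×1.0008 + 0.28×0.1354 + 0.15×0.3821 + 0.29×0.3734 + 0.24×0.5998 = 0.3875
MRP = 10.14% − 4.03% = 6.11%
E(R_P) = R_f + β_P × MRP = 4.03% + 0.3875 × 6.11% = 6.40%

6.40%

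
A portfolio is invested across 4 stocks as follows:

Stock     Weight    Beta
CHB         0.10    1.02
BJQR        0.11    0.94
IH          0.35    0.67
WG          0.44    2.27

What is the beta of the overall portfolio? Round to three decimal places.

β_P = Σ w_i β_i = 0.10×1.02 + 0.11×0.94 + 0.35×0.67 + 0.44×2.27 = 1.4387

1.439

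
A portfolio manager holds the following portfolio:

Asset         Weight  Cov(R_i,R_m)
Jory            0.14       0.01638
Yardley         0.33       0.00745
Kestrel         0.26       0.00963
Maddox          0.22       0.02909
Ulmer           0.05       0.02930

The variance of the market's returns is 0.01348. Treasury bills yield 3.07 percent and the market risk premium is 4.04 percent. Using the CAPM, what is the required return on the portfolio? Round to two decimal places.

β_Jory = 0.01638 / 0.01348 = 1.2151
β_Yardley = 0.00745 / 0.01348 = 0.5527
β_Kestrel = 0.00963 / 0.01348 = 0.7144
β_Maddox = 0.02909 / 0.01348 = 2.1580
β_Ulmer = 0.02930 / 0.01348 = 2.1736
β_P = Σ w_i β_i = 0.14×1.2151 + 0.33×0.5527 + 0.26×0.7144 + 0.22×2.1580 + 0.05×2.1736 = 1.1217
E(R_P) = R_f + β_P × MRP = 3.07% + 1.1217 × 4.04% = 7.60%

7.60%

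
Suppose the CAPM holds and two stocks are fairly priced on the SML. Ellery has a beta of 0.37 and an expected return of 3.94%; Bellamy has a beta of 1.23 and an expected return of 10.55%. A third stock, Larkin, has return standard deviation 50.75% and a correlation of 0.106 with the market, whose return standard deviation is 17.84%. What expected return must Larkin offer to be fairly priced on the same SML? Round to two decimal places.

3.41%

MRP = (10.55% − 3.94%) / (1.23 − 0.37) = 7.6860%
R_f = 3.94% − 0.37 × 7.6860% = 1.0962%
β_Larkin = ρ·σ_i/σ_m = 0.106 × 50.75 / 17.84 = 0.3015
E(R_Larkin) = R_f + β × MRP = 1.0962% + 0.3015 × 7.6860% = 3.41%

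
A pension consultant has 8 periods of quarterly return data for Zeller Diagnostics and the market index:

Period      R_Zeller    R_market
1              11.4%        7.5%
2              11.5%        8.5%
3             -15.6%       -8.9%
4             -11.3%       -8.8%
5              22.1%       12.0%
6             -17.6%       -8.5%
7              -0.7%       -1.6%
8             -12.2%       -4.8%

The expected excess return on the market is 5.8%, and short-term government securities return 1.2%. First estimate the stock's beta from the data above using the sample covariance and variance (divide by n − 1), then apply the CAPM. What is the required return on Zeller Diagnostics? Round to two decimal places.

Mean R_i = (11.4 + 11.5 − 15.6 − 11.3 + 22.1 − 17.6 − 0.7 − 12.2) / 8 = -1.5500%
Mean R_m = (7.5 + 8.5 − 8.9 − 8.8 + 12.0 − 8.5 − 1.6 − 4.8) / 8 = -0.5750%
Σ(R_i − R̄_i)(R_m − R̄_m) = 888.8800  ⇒  Cov = 888.8800 / 7 = 126.9829
Σ(R_m − R̄_m)² = 524.3550  ⇒  Var(R_m) = 524.3550 / 7 = 74.9079
β = Cov / Var(R_m) = 126.9829 / 74.9079 = 1.6952
E(R) = R_f + β × MRP = 1.2% + 1.6952 × 5.8% = 11.03%

11.03%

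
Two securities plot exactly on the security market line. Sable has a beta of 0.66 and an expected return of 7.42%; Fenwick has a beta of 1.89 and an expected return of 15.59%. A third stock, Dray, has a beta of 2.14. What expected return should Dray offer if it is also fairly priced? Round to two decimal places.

MRP (SML slope) = (15.59% − 7.42%) / (1.89 − 0.66) = 8.17% / 1.23 = 6.6423%
R_f (intercept) = 7.42% − 0.66 × 6.6423% = 3.0361%
E(R_Dray) = R_f + β × MRP = 3.0361% + 2.14 × 6.6423% = 17.25%

17.25%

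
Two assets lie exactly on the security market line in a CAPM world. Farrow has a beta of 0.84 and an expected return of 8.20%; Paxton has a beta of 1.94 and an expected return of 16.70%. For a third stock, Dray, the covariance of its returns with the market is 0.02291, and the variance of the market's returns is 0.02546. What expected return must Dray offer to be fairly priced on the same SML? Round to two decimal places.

8.66%

MRP = (16.70% − 8.20%) / (1.94 − 0.84) = 7.7273%
R_f = 8.20% − 0.84 × 7.7273% = 1.7091%
β_Dray = Cov / Var(R_m) = 0.02291 / 0.02546 = 0.8998
E(R_Dray) = R_f + β × MRP = 1.7091% + 0.8998 × 7.7273% = 8.66%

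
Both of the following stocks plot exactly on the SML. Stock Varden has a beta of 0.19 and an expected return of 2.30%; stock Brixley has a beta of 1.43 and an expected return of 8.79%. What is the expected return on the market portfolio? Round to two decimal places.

Both satisfy E(R) = R_f + β·MRP, so the slope of the SML is
MRP = (8.79% − 2.30%) / (1.43 − 0.19) = 6.49% / 1.24 = 5.2339%
R_f = E(R_Varden) − β_Varden·MRP = 2.30% − 0.19 × 5.2339% = 1.3056%
E(R_m) = R_f + MRP = 1.3056% + 5.2339% = 6.54%

6.54%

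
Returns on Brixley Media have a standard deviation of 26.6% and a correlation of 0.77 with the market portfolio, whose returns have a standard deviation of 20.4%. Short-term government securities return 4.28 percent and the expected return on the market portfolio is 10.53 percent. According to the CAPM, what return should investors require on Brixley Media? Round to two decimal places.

β = ρ × σ_i / σ_m = 0.77 × 26.6% / 20.4% = 1.0040
MRP = 10.53% − 4.28% = 6.25%
E(R) = 4.28% + 1.0040 × 6.25% = 10.56%

10.56%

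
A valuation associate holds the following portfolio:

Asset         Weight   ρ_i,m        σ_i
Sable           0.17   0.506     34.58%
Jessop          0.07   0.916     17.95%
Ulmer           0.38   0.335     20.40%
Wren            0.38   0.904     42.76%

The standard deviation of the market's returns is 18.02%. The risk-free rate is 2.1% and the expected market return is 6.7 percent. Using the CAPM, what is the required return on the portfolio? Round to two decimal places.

β_Sable = 0.506 × 34.58% / 18.02% = 0.9710
β_Jessop = 0.916 × 17.95% / 18.02% = 0.9124
β_Ulmer = 0.335 × 20.40% / 18.02% = 0.3792
β_Wren = 0.904 × 42.76% / 18.02% = 2.1451
β_P = Σ w_i β_i = 0.17×0.9710 + 0.07×0.9124 + 0.38×0.3792 + 0.38×2.1451 = 1.1882
MRP = 6.7% − 2.1% = 4.60%
E(R_P) = R_f + β_P × MRP = 2.1% + 1.1882 × 4.6% = 7.57%

7.57%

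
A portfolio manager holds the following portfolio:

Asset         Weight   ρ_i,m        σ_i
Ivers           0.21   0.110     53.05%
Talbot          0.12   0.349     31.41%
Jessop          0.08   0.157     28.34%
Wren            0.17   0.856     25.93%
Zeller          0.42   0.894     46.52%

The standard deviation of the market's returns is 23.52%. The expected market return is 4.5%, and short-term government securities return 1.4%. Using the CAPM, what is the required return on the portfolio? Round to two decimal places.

β_Ivers = 0.110 × 53.05% / 23.52% = 0.2481
β_Talbot = 0.349 × 31.41% / 23.52% = 0.4661
β_Jessop = 0.157 × 28.34% / 23.52% = 0.1892
β_Wren = 0.856 × 25.93% / 23.52% = 0.9437
β_Zeller = 0.894 × 46.52% / 23.52% = 1.7682
β_P = Σ w_i β_i = 0.21×0.2481 + 0.12×0.4661 + 0.08×0.1892 + 0.17×0.9437 + 0.42×1.7682 = 1.0262
MRP = 4.5% − 1.4% = 3.10%
E(R_P) = R_f + β_P × MRP = 1.4% + 1.0262 × 3.1% = 4.58%

4.58%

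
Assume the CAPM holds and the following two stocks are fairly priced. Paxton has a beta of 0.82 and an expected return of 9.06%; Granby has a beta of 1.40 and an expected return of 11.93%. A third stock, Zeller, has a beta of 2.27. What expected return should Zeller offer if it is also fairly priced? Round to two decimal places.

MRP (SML slope) = (11.93% − 9.06%) / (1.40 − 0.82) = 2.87% / 0.58 = 4.9483%
R_f (intercept) = 9.06% − 0.82 × 4.9483% = 5.0024%
E(R_Zeller) = R_f + β × MRP = 5.0024% + 2.27 × 4.9483% = 16.24%

16.24%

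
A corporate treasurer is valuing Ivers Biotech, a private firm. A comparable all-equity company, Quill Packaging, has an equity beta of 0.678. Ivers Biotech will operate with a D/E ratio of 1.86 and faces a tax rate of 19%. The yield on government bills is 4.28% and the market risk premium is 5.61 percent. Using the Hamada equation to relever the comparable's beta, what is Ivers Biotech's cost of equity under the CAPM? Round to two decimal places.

β_L = β_U × [1 + (1 − t)(D/E)] = 0.678 × [1 + (1 − 0.19) × 1.86]
    = 0.678 × [1 + 0.81 × 1.86] = 0.678 × 2.5066 = 1.6995
E(R) = R_f + β_L × MRP = 4.28% + 1.6995 × 5.61% = 13.81%

13.81%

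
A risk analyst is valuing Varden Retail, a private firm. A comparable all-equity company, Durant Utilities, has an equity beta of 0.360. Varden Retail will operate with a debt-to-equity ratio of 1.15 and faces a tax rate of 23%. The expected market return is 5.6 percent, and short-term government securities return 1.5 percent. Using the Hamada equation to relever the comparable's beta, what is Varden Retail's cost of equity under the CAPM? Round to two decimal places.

4.28%

β_L = β_U × [1 + (1 − t)(D/E)] = 0.360 × [1 + (1 − 0.23) × 1.15]
    = 0.360 × [1 + 0.77 × 1.15] = 0.360 × 1.8855 = 0.6788
MRP = 5.6% − 1.5% = 4.10%
E(R) = R_f + β_L × MRP = 1.5% + 0.6788 × 4.1% = 4.28%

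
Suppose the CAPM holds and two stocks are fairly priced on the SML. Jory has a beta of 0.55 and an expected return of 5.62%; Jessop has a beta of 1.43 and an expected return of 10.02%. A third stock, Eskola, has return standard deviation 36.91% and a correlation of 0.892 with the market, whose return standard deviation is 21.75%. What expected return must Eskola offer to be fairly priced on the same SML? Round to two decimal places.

10.44%

MRP = (10.02% − 5.62%) / (1.43 − 0.55) = 5.0000%
R_f = 5.62% − 0.55 × 5.0000% = 2.8700%
β_Eskola = ρ·σ_i/σ_m = 0.892 × 36.91 / 21.75 = 1.5137
E(R_Eskola) = R_f + β × MRP = 2.8700% + 1.5137 × 5.0000% = 10.44%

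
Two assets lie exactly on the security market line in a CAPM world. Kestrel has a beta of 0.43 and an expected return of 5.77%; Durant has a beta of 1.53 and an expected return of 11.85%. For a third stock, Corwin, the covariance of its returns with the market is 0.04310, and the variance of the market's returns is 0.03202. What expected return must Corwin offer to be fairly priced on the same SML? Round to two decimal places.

10.83%

MRP = (11.85% − 5.77%) / (1.53 − 0.43) = 5.5273%
R_f = 5.77% − 0.43 × 5.5273% = 3.3933%
β_Corwin = Cov / Var(R_m) = 0.04310 / 0.03202 = 1.3460
E(R_Corwin) = R_f + β × MRP = 3.3933% + 1.3460 × 5.5273% = 10.83%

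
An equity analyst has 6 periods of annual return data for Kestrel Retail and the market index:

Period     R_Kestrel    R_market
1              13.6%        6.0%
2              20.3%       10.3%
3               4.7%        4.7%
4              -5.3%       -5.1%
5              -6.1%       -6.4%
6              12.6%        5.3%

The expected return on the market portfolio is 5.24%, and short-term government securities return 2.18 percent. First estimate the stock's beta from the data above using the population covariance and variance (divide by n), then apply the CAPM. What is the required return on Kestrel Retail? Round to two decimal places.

6.95%

Mean R_i = (13.6 + 20.3 + 4.7 − 5.3 − 6.1 + 12.6) / 6 = 6.6333%
Mean R_m = (6.0 + 10.3 + 4.7 − 5.1 − 6.4 + 5.3) / 6 = 2.4667%
Σ(R_i − R̄_i)(R_m − R̄_m) = 347.4567  ⇒  Cov = 347.4567 / 6 = 57.9095
Σ(R_m − R̄_m)² = 222.7333  ⇒  Var(R_m) = 222.7333 / 6 = 37.1222
β = Cov / Var(R_m) = 57.9095 / 37.1222 = 1.5600
MRP = 5.24% − 2.18% = 3.06%
E(R) = R_f + β × MRP = 2.18% + 1.5600 × 3.06% = 6.95%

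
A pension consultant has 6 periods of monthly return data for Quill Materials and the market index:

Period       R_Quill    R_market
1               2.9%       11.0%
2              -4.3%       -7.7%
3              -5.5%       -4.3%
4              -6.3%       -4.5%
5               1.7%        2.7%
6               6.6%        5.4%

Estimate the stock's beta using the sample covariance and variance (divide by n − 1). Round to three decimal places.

Mean R_i = (2.9 − 4.3 − 5.5 − 6.3 + 1.7 + 6.6) / 6 = -0.8167%
Mean R_m = (11.0 − 7.7 − 4.3 − 4.5 + 2.7 + 5.4) / 6 = 0.4333%
Σ(R_i − R̄_i)(R_m − R̄_m) = 159.3633  ⇒  Cov = 159.3633 / 5 = 31.8727
Σ(R_m − R̄_m)² = 254.3533  ⇒  Var(R_m) = 254.3533 / 5 = 50.8707
β = Cov / Var(R_m) = 31.8727 / 50.8707 = 0.6265

0.627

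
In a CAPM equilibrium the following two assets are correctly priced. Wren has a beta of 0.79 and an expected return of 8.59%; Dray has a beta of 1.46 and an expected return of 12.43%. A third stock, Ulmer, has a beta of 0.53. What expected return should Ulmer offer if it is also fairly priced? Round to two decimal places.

7.10%

MRP (SML slope) = (12.43% − 8.59%) / (1.46 − 0.79) = 3.84% / 0.67 = 5.7313%
R_f (intercept) = 8.59% − 0.79 × 5.7313% = 4.0623%
E(R_Ulmer) = R_f + β × MRP = 4.0623% + 0.53 × 5.7313% = 7.10%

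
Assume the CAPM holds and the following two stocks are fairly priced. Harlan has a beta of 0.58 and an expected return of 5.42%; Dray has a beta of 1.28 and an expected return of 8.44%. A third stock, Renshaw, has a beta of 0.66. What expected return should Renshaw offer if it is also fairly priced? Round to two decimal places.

5.77%

MRP (SML slope) = (8.44% − 5.42%) / (1.28 − 0.58) = 3.02% / 0.70 = 4.3143%
R_f (intercept) = 5.42% − 0.58 × 4.3143% = 2.9177%
E(R_Renshaw) = R_f + β × MRP = 2.9177% + 0.66 × 4.3143% = 5.77%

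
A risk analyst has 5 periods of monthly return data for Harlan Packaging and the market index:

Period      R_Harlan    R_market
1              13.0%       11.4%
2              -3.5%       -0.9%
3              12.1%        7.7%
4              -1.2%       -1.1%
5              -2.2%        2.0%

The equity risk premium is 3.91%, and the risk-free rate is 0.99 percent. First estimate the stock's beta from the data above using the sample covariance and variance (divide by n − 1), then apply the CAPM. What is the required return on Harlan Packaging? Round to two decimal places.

Mean R_i = (13.0 − 3.5 + 12.1 − 1.2 − 2.2) / 5 = 3.6400%
Mean R_m = (11.4 − 0.9 + 7.7 − 1.1 + 2.0) / 5 = 3.8200%
Σ(R_i − R̄_i)(R_m − R̄_m) = 171.9160  ⇒  Cov = 171.9160 / 4 = 42.9790
Σ(R_m − R̄_m)² = 122.3080  ⇒  Var(R_m) = 122.3080 / 4 = 30.5770
β = Cov / Var(R_m) = 42.9790 / 30.5770 = 1.4056
E(R) = R_f + β × MRP = 0.99% + 1.4056 × 3.91% = 6.49%

6.49%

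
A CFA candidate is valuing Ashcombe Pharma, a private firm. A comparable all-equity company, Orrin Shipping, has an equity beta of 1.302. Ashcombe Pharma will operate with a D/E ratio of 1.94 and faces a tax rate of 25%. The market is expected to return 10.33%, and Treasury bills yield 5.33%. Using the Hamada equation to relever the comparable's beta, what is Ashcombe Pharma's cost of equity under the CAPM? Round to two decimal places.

β_L = β_U × [1 + (1 − t)(D/E)] = 1.302 × [1 + (1 − 0.25) × 1.94]
    = 1.302 × [1 + 0.75 × 1.94] = 1.302 × 2.4550 = 3.1964
MRP = 10.33% − 5.33% = 5.00%
E(R) = R_f + β_L × MRP = 5.33% + 3.1964 × 5.00% = 21.31%

21.31%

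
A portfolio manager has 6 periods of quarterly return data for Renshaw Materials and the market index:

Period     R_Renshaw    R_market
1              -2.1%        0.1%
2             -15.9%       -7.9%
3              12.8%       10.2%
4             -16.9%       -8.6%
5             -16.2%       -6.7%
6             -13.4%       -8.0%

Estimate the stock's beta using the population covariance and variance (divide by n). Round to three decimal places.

Mean R_i = (-2.1 − 15.9 + 12.8 − 16.9 − 16.2 − 13.4) / 6 = -8.6167%
Mean R_m = (0.1 − 7.9 + 10.2 − 8.6 − 6.7 − 8.0) / 6 = -3.4833%
Σ(R_i − R̄_i)(R_m − R̄_m) = 436.9517  ⇒  Cov = 436.9517 / 6 = 72.8253
Σ(R_m − R̄_m)² = 276.5083  ⇒  Var(R_m) = 276.5083 / 6 = 46.0847
β = Cov / Var(R_m) = 72.8253 / 46.0847 = 1.5802

1.580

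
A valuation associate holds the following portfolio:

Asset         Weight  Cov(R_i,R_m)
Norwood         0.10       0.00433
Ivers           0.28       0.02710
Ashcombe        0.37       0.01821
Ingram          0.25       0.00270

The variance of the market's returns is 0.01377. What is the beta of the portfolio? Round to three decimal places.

1.121

β_Norwood = 0.00433 / 0.01377 = 0.3145
β_Ivers = 0.02710 / 0.01377 = 1.9680
β_Ashcombe = 0.01821 / 0.01377 = 1.3224
β_Ingram = 0.00270 / 0.01377 = 0.1961
β_P = Σ w_i β_i = 0.10×0.3145 + 0.28×1.9680 + 0.37×1.3224 + 0.25×0.1961 = 1.1208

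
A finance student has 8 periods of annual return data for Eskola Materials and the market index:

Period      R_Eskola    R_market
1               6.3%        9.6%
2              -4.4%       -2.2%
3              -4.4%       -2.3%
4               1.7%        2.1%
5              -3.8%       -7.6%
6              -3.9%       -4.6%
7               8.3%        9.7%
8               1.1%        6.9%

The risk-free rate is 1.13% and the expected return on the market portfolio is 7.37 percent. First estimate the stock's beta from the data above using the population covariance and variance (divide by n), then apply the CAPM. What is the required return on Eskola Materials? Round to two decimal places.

5.50%

Mean R_i = (6.3 − 4.4 − 4.4 + 1.7 − 3.8 − 3.9 + 8.3 + 1.1) / 8 = 0.1125%
Mean R_m = (9.6 − 2.2 − 2.3 + 2.1 − 7.6 − 4.6 + 9.7 + 6.9) / 8 = 1.4500%
Σ(R_i − R̄_i)(R_m − R̄_m) = 217.4650  ⇒  Cov = 217.4650 / 8 = 27.1831
Σ(R_m − R̄_m)² = 310.5000  ⇒  Var(R_m) = 310.5000 / 8 = 38.8125
β = Cov / Var(R_m) = 27.1831 / 38.8125 = 0.7004
MRP = 7.37% − 1.13% = 6.24%
E(R) = R_f + β × MRP = 1.13% + 0.7004 × 6.24% = 5.50%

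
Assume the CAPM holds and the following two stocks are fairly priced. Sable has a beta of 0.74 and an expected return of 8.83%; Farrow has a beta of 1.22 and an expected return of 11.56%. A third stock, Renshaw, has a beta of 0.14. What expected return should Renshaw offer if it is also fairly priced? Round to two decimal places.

5.42%

MRP (SML slope) = (11.56% − 8.83%) / (1.22 − 0.74) = 2.73% / 0.48 = 5.6875%
R_f (intercept) = 8.83% − 0.74 × 5.6875% = 4.6213%
E(R_Renshaw) = R_f + β × MRP = 4.6213% + 0.14 × 5.6875% = 5.42%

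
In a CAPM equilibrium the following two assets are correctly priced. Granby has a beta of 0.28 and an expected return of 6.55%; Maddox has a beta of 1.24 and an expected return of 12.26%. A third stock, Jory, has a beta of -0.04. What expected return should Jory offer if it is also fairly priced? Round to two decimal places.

MRP (SML slope) = (12.26% − 6.55%) / (1.24 − 0.28) = 5.71% / 0.96 = 5.9479%
R_f (intercept) = 6.55% − 0.28 × 5.9479% = 4.8846%
E(R_Jory) = R_f + β × MRP = 4.8846% + -0.04 × 5.9479% = 4.65%

4.65%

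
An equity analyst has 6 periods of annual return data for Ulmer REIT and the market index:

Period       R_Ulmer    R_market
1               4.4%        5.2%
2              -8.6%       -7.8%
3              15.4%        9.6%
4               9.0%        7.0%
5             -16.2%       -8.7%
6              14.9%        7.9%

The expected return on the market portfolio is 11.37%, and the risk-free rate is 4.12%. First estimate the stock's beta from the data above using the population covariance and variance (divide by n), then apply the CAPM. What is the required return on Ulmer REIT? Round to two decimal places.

15.22%

Mean R_i = (4.4 − 8.6 + 15.4 + 9.0 − 16.2 + 14.9) / 6 = 3.1500%
Mean R_m = (5.2 − 7.8 + 9.6 + 7.0 − 8.7 + 7.9) / 6 = 2.2000%
Σ(R_i − R̄_i)(R_m − R̄_m) = 517.8700  ⇒  Cov = 517.8700 / 6 = 86.3117
Σ(R_m − R̄_m)² = 338.1000  ⇒  Var(R_m) = 338.1000 / 6 = 56.3500
β = Cov / Var(R_m) = 86.3117 / 56.3500 = 1.5317
MRP = 11.37% − 4.12% = 7.25%
E(R) = R_f + β × MRP = 4.12% + 1.5317 × 7.25% = 15.22%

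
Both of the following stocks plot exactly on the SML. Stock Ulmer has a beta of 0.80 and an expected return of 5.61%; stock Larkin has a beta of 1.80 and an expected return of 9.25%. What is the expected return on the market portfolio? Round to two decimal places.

6.34%

Both satisfy E(R) = R_f + β·MRP, so the slope of the SML is
MRP = (9.25% − 5.61%) / (1.80 − 0.80) = 3.64% / 1.00 = 3.6400%
R_f = E(R_Ulmer) − β_Ulmer·MRP = 5.61% − 0.80 × 3.6400% = 2.6980%
E(R_m) = R_f + MRP = 2.6980% + 3.6400% = 6.34%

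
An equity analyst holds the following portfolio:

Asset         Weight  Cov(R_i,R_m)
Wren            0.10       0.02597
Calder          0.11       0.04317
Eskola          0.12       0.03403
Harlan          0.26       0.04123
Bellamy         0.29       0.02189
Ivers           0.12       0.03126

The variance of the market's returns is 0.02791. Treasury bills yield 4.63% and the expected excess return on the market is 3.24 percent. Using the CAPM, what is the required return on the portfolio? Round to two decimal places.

β_Wren = 0.02597 / 0.02791 = 0.9305
β_Calder = 0.04317 / 0.02791 = 1.5468
β_Eskola = 0.03403 / 0.02791 = 1.2193
β_Harlan = 0.04123 / 0.02791 = 1.4772
β_Bellamy = 0.02189 / 0.02791 = 0.7843
β_Ivers = 0.03126 / 0.02791 = 1.1200
β_P = Σ w_i β_i = 0.10×0.9305 + 0.11×1.5468 + 0.12×1.2193 + 0.26×1.4772 + 0.29×0.7843 + 0.12×1.1200 = 1.1554
E(R_P) = R_f + β_P × MRP = 4.63% + 1.1554 × 3.24% = 8.37%

8.37%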